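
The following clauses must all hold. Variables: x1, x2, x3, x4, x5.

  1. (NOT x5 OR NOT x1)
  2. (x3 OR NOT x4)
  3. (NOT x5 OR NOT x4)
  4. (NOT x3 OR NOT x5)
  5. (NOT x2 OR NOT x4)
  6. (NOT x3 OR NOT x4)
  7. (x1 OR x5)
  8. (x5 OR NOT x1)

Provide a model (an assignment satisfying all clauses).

x1=F, x2=F, x3=F, x4=F, x5=T

Pure literal: x2 appears only negated; assign x2 = False.
x4 occurs only negated in the remaining clauses — set x4 = False.
Try x1 = False.
  then x5 is forced to True.
  then x3 is forced to False.
Every clause has at least one true literal under this assignment.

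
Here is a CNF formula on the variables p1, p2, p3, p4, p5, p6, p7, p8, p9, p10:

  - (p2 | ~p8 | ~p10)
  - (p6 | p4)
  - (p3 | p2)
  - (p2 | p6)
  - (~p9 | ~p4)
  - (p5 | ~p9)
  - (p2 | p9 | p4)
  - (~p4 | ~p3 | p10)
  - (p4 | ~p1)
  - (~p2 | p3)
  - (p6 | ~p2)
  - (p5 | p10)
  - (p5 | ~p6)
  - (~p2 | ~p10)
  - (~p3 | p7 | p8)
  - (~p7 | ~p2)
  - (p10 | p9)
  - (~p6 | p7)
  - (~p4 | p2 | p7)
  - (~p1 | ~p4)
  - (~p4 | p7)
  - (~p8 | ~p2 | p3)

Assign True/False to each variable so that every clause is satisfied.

p1=F, p2=F, p3=T, p4=F, p5=T, p6=T, p7=T, p8=T, p9=T, p10=F

Pure literal: p1 appears only negated; assign p1 = False.
Pure literal: p5 appears only positively; assign p5 = True.
Branch on p2: take p2 = False.
  then p3 is forced to True.
  then p6 is forced to True.
  then p7 is forced to True.
The remaining clauses are satisfied by p4 = False, p8 = True, p9 = True, p10 = False.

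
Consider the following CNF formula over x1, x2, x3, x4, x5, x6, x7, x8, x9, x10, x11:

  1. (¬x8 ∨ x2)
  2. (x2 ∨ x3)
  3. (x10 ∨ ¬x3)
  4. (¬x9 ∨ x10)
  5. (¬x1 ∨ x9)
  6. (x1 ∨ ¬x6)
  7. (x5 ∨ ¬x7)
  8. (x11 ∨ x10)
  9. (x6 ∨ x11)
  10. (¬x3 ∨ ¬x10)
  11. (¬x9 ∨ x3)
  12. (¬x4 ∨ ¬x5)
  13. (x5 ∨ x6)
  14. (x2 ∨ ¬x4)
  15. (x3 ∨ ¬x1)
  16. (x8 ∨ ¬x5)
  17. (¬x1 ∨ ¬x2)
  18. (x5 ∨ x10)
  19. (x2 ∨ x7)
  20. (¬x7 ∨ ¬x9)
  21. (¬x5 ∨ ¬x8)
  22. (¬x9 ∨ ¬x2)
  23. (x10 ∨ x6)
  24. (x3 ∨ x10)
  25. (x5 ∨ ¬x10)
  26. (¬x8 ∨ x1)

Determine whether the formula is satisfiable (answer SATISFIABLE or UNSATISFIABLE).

x10 = True:
  propagation gives x3=False, x2=True, x9=False, x1=False; an empty clause results — contradiction.
x10 = False:
  propagation gives x3=False; an empty clause results — contradiction.
Every branch closes, so no satisfying assignment exists.

UNSATISFIABLE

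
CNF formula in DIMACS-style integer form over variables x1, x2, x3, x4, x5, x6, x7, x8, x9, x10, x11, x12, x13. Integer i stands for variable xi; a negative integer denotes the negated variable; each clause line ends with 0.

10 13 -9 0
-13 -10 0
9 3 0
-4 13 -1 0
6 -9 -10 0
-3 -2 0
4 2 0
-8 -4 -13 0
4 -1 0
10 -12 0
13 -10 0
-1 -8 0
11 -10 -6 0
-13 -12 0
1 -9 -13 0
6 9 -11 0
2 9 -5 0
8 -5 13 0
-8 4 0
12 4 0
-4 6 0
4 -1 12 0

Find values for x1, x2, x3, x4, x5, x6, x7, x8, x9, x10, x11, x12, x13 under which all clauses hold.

x1=1  x2=1  x3=0  x4=1  x5=1  x6=1  x7=0  x8=0  x9=1  x10=0  x11=1  x12=0  x13=1

Check each clause:
  1. {¬x9, x13, x10} — x13 is true.
  2. {¬x13, ¬x10} — ¬x10 is true.
  3. {x9, x3} — x9 is true.
  4. {¬x4, x13, ¬x1} — x13 is true.
  5. {¬x9, ¬x10, x6} — x6 is true.
  6. {¬x2, ¬x3} — ¬x3 is true.
  7. {x2, x4} — x2 is true.
  8. {¬x8, ¬x13, ¬x4} — ¬x8 is true.
  9. {x4, ¬x1} — x4 is true.
  10. {x10, ¬x12} — ¬x12 is true.
  11. {x13, ¬x10} — x13 is true.
  12. {¬x1, ¬x8} — ¬x8 is true.
  13. {x11, ¬x10, ¬x6} — x11 is true.
  14. {¬x12, ¬x13} — ¬x12 is true.
  15. {¬x13, ¬x9, x1} — x1 is true.
  16. {x9, ¬x11, x6} — x9 is true.
  17. {x2, ¬x5, x9} — x9 is true.
  18. {x13, x8, ¬x5} — x13 is true.
  19. {x4, ¬x8} — ¬x8 is true.
  20. {x12, x4} — x4 is true.
  21. {x6, ¬x4} — x6 is true.
  22. {x4, x12, ¬x1} — x4 is true.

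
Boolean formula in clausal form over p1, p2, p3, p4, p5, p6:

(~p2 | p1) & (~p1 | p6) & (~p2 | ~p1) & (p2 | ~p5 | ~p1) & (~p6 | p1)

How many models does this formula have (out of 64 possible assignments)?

Case analysis on p1 and p2:
  p1=T, p2=T: a clause becomes empty — 0.
  p1=T, p2=F: remaining (p3,p4,p5,p6) ∈ {(F,F,F,T); (F,T,F,T); (T,F,F,T); (T,T,F,T)} — 4.
  p1=F, p2=T: a clause becomes empty — 0.
  p1=F, p2=F: forces p6=F; p3, p4, p5 free → 2^3 = 8.
Total: 0 + 4 + 0 + 8 = 12.

12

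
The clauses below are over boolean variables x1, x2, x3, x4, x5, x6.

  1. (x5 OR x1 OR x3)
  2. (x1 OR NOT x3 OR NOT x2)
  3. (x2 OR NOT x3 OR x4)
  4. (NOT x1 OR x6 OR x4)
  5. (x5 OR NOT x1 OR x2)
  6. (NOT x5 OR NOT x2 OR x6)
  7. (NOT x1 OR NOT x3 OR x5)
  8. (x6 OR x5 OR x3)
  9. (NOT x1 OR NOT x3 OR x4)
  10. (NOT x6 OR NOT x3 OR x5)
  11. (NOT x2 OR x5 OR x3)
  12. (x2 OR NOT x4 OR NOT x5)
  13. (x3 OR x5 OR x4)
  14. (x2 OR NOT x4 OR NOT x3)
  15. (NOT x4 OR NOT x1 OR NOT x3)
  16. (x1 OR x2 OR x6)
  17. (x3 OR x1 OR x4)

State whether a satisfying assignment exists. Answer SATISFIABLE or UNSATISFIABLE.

SATISFIABLE

Set x1 = True and propagate.
Try x2 = True.
The remaining clauses are satisfied by x3 = False, x4 = True, x5 = True, x6 = True.
So x1=True, x2=True, x3=False, x4=True, x5=True, x6=True is a satisfying assignment.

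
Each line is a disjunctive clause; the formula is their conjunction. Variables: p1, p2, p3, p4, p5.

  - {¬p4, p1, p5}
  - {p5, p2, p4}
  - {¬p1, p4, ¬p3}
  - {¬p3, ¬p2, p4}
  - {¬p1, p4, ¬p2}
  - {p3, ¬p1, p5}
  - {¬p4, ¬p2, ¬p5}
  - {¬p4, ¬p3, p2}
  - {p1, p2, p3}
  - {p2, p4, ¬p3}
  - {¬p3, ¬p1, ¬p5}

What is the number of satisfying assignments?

5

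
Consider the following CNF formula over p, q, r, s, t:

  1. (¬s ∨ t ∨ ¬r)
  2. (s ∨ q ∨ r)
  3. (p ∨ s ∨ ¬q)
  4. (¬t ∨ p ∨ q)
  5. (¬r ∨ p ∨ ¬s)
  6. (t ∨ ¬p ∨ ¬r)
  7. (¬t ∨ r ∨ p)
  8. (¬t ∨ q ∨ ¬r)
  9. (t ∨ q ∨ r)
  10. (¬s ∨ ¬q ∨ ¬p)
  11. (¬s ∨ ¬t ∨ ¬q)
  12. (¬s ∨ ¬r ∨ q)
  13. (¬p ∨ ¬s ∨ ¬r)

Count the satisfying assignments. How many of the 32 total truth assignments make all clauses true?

The models are:
  p=0 q=0 r=1 s=0 t=0
  p=0 q=1 r=0 s=1 t=0
  p=1 q=0 r=0 s=1 t=1
  p=1 q=1 r=0 s=0 t=0
  p=1 q=1 r=0 s=0 t=1
  p=1 q=1 r=1 s=0 t=1
That's 6 in total.

6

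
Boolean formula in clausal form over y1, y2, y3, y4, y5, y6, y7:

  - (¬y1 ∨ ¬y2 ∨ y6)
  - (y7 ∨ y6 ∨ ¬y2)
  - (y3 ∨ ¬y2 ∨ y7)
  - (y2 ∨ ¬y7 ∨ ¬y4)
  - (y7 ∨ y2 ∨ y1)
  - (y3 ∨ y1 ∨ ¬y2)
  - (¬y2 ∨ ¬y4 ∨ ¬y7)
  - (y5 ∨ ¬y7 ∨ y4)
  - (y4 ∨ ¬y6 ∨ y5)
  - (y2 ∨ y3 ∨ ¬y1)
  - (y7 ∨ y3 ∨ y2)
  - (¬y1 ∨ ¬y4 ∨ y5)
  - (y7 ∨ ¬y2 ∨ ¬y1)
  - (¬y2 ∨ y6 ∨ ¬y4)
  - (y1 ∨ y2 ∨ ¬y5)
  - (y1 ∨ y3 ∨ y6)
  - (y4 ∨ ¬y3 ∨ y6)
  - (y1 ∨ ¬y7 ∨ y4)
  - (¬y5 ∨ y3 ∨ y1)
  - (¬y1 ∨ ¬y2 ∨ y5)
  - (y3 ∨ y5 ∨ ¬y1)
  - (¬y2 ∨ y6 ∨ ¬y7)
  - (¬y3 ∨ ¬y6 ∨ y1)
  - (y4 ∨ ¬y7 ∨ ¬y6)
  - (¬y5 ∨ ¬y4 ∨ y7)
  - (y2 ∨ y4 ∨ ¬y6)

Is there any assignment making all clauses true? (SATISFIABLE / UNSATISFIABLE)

UNSATISFIABLE

y2 = True:
  y1 = True:
    propagation gives y6=True, y7=True, y4=False; an empty clause results — contradiction.
  y1 = False:
    propagation gives y3=True, y6=False, y7=True; an empty clause results — contradiction.
y2 = False:
  y1 = True:
    y4 = True:
      propagation gives y7=False, y5=True; contradiction.
    y4 = False:
      propagation gives y6=True; contradiction.
  y1 = False:
    propagation gives y7=True, y4=False; an empty clause results — contradiction.
Every branch closes, so no satisfying assignment exists.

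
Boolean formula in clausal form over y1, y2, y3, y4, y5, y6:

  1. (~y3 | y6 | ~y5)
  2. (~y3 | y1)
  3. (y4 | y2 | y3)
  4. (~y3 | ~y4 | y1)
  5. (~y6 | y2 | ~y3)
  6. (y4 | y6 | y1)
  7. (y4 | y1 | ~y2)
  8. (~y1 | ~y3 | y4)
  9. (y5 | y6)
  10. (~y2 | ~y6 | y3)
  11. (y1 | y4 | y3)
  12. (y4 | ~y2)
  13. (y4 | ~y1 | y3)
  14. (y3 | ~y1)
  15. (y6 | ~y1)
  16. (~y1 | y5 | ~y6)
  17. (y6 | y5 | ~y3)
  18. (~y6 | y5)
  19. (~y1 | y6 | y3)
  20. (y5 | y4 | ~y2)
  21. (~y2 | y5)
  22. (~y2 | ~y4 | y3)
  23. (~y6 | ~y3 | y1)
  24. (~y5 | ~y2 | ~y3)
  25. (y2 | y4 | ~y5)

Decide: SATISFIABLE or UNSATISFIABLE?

Branch on y1: take y1 = False.
  then y3 is forced to False.
  then y4 is forced to True.
  then y2 is forced to False.
Try y5 = True.
y6 is now unconstrained; take y6 = True.
Every clause has at least one true literal under this assignment.
So y1 = F, y2 = F, y3 = F, y4 = T, y5 = T, y6 = T is a satisfying assignment.

SATISFIABLE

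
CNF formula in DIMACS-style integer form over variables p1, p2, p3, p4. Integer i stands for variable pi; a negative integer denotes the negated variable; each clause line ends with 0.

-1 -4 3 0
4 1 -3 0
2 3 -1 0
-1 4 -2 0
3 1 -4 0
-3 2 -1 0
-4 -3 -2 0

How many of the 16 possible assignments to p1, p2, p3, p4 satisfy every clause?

Satisfying assignments:
  p1=0 p2=0 p3=0 p4=0
  p1=0 p2=0 p3=1 p4=1
  p1=0 p2=1 p3=0 p4=0
That's 3 in total.

3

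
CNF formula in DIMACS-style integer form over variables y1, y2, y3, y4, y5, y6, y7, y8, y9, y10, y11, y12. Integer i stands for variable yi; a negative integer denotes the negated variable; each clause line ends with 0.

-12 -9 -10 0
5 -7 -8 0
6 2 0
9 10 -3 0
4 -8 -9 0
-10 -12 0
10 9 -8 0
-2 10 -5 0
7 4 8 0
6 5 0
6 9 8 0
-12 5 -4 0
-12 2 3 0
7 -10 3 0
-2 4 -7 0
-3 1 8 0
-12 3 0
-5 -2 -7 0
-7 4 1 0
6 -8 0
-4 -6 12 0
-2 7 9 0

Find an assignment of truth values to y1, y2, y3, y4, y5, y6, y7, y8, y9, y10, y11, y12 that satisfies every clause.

y1 occurs only positively in the remaining clauses — set y1 = True.
Try y2 = False.
  then y6 is forced to True.
Set y3 = False and propagate.
  then y12 is forced to False.
  then y4 is forced to False.
The remaining clauses are satisfied by y5 = True, y7 = True, y8 = False, y9 = True, y10 = True, y11 = False.
Check each clause:
  1. (~y12 | ~y9 | ~y10) — ~y12 is true.
  2. (~y7 | y5 | ~y8) — ~y8 is true.
  3. (y6 | y2) — y6 is true.
  4. (~y3 | y10 | y9) — y9 is true.
  5. (~y8 | ~y9 | y4) — ~y8 is true.
  6. (~y10 | ~y12) — ~y12 is true.
  7. (y9 | y10 | ~y8) — ~y8 is true.
  8. (~y5 | ~y2 | y10) — y10 is true.
  9. (y4 | y8 | y7) — y7 is true.
  10. (y5 | y6) — y5 is true.
  11. (y6 | y9 | y8) — y9 is true.
  12. (~y4 | y5 | ~y12) — ~y4 is true.
  13. (y2 | y3 | ~y12) — ~y12 is true.
  14. (~y10 | y7 | y3) — y7 is true.
  15. (~y7 | y4 | ~y2) — ~y2 is true.
  16. (y8 | y1 | ~y3) — y1 is true.
  17. (y3 | ~y12) — ~y12 is true.
  18. (~y2 | ~y7 | ~y5) — ~y2 is true.
  19. (y1 | y4 | ~y7) — y1 is true.
  20. (y6 | ~y8) — ~y8 is true.
  21. (~y4 | ~y6 | y12) — ~y4 is true.
  22. (y7 | ~y2 | y9) — y9 is true.

y1=T, y2=F, y3=F, y4=F, y5=T, y6=T, y7=T, y8=F, y9=T, y10=T, y11=F, y12=F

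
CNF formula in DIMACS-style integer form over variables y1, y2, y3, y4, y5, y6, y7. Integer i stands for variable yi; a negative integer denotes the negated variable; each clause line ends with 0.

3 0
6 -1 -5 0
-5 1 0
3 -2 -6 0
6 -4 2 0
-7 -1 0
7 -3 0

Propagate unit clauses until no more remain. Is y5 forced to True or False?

False

(y3) is a unit clause: y3 = True.
In (NOT y3 OR y7), NOT y3 is now false; y7 must hold, so y7 = True.
In (NOT y7 OR NOT y1), NOT y7 is now false; NOT y1 must hold, so y1 = False.
(NOT y5 OR y1) with y1 = False leaves only NOT y5, so y5 = False.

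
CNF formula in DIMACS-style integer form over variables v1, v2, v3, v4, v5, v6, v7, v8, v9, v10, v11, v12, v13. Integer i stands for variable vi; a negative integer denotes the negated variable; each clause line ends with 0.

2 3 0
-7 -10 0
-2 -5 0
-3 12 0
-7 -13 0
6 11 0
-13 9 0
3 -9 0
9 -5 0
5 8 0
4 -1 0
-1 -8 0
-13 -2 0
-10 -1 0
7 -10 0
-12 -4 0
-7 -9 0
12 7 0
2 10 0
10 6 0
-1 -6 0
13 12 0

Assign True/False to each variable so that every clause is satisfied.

v1=0, v2=1, v3=1, v4=0, v5=0, v6=1, v7=0, v8=1, v9=0, v10=0, v11=0, v12=1, v13=0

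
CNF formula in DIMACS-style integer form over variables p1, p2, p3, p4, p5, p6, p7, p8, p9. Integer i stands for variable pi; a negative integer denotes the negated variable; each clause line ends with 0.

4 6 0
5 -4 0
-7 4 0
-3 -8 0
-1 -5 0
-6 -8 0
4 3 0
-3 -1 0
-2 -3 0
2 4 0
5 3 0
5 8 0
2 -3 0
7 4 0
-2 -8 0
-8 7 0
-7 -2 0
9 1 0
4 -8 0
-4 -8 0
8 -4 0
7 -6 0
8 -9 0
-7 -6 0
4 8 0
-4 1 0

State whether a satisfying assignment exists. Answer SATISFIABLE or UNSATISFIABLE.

UNSATISFIABLE

p4 = True:
  propagation gives p5=True, p1=False; an empty clause results — contradiction.
p4 = False:
  propagation gives p6=True, p7=False; an empty clause results — contradiction.
Every branch closes, so no satisfying assignment exists.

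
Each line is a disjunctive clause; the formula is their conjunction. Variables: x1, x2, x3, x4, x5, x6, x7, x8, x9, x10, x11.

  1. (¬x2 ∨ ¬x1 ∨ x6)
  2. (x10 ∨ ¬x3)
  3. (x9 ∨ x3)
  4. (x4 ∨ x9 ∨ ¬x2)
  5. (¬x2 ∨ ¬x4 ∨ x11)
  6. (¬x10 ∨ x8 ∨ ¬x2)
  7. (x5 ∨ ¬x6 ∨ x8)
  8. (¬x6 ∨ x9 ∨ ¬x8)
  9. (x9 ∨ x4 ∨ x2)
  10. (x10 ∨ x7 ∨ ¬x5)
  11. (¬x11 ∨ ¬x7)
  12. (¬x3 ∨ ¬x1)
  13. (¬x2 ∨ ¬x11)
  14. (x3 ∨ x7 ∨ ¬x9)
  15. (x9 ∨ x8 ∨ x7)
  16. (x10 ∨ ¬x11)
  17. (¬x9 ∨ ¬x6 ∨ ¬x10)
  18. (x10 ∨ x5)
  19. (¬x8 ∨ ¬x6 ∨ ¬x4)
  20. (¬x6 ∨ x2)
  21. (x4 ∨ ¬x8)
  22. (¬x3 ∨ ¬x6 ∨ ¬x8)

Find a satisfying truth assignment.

x1=False, x2=False, x3=False, x4=True, x5=True, x6=False, x7=True, x8=False, x9=True, x10=False, x11=False

Check each clause:
  1. (¬x2 ∨ x6 ∨ ¬x1) — ¬x1 is true.
  2. (x10 ∨ ¬x3) — ¬x3 is true.
  3. (x3 ∨ x9) — x9 is true.
  4. (x4 ∨ ¬x2 ∨ x9) — x9 is true.
  5. (x11 ∨ ¬x4 ∨ ¬x2) — ¬x2 is true.
  6. (¬x2 ∨ ¬x10 ∨ x8) — ¬x10 is true.
  7. (x8 ∨ ¬x6 ∨ x5) — ¬x6 is true.
  8. (¬x8 ∨ ¬x6 ∨ x9) — ¬x8 is true.
  9. (x2 ∨ x9 ∨ x4) — x9 is true.
  10. (x7 ∨ x10 ∨ ¬x5) — x7 is true.
  11. (¬x7 ∨ ¬x11) — ¬x11 is true.
  12. (¬x3 ∨ ¬x1) — ¬x3 is true.
  13. (¬x2 ∨ ¬x11) — ¬x11 is true.
  14. (x3 ∨ ¬x9 ∨ x7) — x7 is true.
  15. (x9 ∨ x8 ∨ x7) — x9 is true.
  16. (x10 ∨ ¬x11) — ¬x11 is true.
  17. (¬x9 ∨ ¬x6 ∨ ¬x10) — ¬x6 is true.
  18. (x10 ∨ x5) — x5 is true.
  19. (¬x6 ∨ ¬x8 ∨ ¬x4) — ¬x8 is true.
  20. (¬x6 ∨ x2) — ¬x6 is true.
  21. (¬x8 ∨ x4) — ¬x8 is true.
  22. (¬x6 ∨ ¬x3 ∨ ¬x8) — ¬x8 is true.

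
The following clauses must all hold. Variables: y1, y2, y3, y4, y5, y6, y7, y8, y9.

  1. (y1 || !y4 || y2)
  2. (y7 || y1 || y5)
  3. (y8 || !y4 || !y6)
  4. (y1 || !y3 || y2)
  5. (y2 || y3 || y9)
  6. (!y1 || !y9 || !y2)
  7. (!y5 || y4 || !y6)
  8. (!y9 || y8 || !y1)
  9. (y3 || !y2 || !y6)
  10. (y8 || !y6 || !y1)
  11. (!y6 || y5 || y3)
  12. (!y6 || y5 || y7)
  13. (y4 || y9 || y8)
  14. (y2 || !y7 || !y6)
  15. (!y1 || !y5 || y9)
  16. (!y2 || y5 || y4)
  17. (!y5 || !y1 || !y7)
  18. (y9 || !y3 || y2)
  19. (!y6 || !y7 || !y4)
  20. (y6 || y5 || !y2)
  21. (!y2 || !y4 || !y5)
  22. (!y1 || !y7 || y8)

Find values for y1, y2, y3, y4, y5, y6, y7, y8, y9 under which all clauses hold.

y1 = False  y2 = True  y3 = False  y4 = False  y5 = True  y6 = False  y7 = True  y8 = True  y9 = True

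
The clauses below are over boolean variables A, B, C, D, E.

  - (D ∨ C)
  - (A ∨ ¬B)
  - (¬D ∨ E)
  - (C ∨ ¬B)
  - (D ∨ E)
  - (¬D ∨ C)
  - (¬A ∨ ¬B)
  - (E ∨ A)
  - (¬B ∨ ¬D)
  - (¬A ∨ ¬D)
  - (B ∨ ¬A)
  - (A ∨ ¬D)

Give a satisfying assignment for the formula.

A=F  B=F  C=T  D=F  E=T

Check each clause:
  1. (C ∨ D) — C is true.
  2. (¬B ∨ A) — ¬B is true.
  3. (E ∨ ¬D) — ¬D is true.
  4. (¬B ∨ C) — C is true.
  5. (E ∨ D) — E is true.
  6. (¬D ∨ C) — C is true.
  7. (¬B ∨ ¬A) — ¬B is true.
  8. (A ∨ E) — E is true.
  9. (¬D ∨ ¬B) — ¬D is true.
  10. (¬A ∨ ¬D) — ¬D is true.
  11. (B ∨ ¬A) — ¬A is true.
  12. (¬D ∨ A) — ¬D is true.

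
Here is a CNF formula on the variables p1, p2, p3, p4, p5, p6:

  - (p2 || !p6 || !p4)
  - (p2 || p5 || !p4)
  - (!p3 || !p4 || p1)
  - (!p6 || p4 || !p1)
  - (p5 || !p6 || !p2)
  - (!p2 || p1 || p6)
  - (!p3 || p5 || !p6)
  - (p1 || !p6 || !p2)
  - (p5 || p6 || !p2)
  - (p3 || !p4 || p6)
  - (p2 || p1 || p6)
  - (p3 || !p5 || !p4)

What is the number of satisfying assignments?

12

Case analysis on p6 and p2:
  p6=T, p2=T: remaining (p1,p3,p4,p5) ∈ {(T,T,T,T)} — 1.
  p6=T, p2=F: remaining (p1,p3,p4,p5) ∈ {(F,F,F,F); (F,F,F,T); (F,T,F,T)} — 3.
  p6=F, p2=T: remaining (p1,p3,p4,p5) ∈ {(T,F,F,T); (T,T,F,T); (T,T,T,T)} — 3.
  p6=F, p2=F: 5 of the 16 assignments to (p1,p3,p4,p5) work.
Total: 1 + 3 + 3 + 5 = 12.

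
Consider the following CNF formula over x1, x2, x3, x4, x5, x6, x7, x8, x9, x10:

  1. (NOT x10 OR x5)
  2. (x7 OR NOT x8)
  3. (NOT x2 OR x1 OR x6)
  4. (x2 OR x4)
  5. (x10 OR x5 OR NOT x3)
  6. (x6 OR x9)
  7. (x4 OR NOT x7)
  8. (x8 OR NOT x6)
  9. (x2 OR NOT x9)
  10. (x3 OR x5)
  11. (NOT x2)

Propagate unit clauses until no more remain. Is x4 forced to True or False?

True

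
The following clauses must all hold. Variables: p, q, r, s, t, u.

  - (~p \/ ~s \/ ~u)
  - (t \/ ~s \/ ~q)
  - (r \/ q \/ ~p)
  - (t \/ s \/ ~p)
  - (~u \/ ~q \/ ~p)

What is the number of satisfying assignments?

Case analysis on p and q:
  p=1, q=1: remaining (r,s,t,u) ∈ {(0,0,1,0); (0,1,1,0); (1,0,1,0); (1,1,1,0)} — 4.
  p=1, q=0: remaining (r,s,t,u) ∈ {(1,0,1,0); (1,0,1,1); (1,1,0,0); (1,1,1,0)} — 4.
  p=0, q=1: r, u free; 3 ways for (s,t) × 2^2 = 12.
  p=0, q=0: r, s, t, u free → 2^4 = 16.
Total: 4 + 4 + 12 + 16 = 36.

36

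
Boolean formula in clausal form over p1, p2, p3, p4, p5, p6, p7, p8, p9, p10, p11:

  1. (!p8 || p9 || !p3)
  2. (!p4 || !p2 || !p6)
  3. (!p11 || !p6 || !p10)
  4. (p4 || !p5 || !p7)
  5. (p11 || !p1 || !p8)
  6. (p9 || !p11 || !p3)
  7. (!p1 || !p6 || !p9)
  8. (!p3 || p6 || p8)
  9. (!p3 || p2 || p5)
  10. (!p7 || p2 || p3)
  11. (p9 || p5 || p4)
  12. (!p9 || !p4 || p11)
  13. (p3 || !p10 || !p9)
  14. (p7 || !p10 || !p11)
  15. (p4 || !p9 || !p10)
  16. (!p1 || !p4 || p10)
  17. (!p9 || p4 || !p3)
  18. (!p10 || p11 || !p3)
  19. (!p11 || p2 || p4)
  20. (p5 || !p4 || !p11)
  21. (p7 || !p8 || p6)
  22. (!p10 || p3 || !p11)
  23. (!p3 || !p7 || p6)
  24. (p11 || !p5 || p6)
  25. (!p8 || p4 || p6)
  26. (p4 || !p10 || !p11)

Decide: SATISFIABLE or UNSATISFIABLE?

p1 occurs only negated in the remaining clauses — set p1 = False.
Try p2 = False.
For the remaining variables, p3 = True, p4 = True, p5 = True, p6 = True, p7 = True, p8 = True, p9 = True, p10 = False, p11 = True works.
So p1=F  p2=F  p3=T  p4=T  p5=T  p6=T  p7=T  p8=T  p9=T  p10=F  p11=T is a satisfying assignment.

SATISFIABLE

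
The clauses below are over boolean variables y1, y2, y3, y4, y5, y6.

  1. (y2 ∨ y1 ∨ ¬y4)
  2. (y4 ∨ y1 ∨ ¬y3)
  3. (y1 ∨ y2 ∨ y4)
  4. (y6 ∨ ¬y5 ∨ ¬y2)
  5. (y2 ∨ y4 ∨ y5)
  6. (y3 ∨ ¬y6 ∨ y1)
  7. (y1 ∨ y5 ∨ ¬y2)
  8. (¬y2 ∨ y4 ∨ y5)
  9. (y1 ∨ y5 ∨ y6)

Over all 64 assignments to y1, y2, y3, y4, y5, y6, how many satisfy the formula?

21

Case analysis on y1 and y2:
  y1=T, y2=T: y3 free; 4 ways for (y4,y5,y6) × 2^1 = 8.
  y1=T, y2=F: y3, y6 free; 3 ways for (y4,y5) × 2^2 = 12.
  y1=F, y2=T: remaining (y3,y4,y5,y6) ∈ {(T,T,T,T)} — 1.
  y1=F, y2=F: a clause becomes empty — 0.
Total: 8 + 12 + 1 + 0 = 21.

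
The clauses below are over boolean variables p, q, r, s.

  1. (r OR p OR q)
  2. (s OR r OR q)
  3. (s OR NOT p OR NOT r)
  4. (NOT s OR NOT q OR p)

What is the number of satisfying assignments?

Split on p, then q.
  p=1, q=1: remaining (r,s) ∈ {(0,0); (0,1); (1,1)} — 3.
  p=1, q=0: remaining (r,s) ∈ {(0,1); (1,1)} — 2.
  p=0, q=1: remaining (r,s) ∈ {(0,0); (1,0)} — 2.
  p=0, q=0: remaining (r,s) ∈ {(1,0); (1,1)} — 2.
Total: 3 + 2 + 2 + 2 = 9.

9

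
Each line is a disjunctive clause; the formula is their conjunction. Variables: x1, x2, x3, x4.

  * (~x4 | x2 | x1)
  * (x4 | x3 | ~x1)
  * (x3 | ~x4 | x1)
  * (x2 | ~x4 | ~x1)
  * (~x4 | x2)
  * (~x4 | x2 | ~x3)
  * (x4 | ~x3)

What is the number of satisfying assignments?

5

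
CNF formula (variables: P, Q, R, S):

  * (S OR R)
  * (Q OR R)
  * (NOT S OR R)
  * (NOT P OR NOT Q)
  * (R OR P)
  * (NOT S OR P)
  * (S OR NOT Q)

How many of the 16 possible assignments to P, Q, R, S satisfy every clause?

The models are:
  P=0 Q=0 R=1 S=0
  P=1 Q=0 R=1 S=0
  P=1 Q=0 R=1 S=1
Count: 3.

3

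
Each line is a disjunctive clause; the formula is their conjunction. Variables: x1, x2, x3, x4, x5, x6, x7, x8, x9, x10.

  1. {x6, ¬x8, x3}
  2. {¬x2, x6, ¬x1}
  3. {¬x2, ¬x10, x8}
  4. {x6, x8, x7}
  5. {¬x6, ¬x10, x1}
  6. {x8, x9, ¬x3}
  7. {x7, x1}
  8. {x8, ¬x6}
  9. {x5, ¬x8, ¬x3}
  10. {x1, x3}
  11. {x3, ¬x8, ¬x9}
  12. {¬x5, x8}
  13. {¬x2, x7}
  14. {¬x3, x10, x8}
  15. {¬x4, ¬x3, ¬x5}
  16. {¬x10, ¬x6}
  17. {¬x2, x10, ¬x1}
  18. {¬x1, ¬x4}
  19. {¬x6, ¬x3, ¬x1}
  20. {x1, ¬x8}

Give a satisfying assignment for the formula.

x1 = T, x2 = F, x3 = T, x4 = F, x5 = T, x6 = F, x7 = T, x8 = T, x9 = F, x10 = T

Pure literal: x2 appears only negated; assign x2 = False.
Pure literal: x4 appears only negated; assign x4 = False.
Try x1 = True.
For the remaining variables, x3 = True, x5 = True, x6 = False, x7 = True, x8 = True, x9 = False, x10 = True works.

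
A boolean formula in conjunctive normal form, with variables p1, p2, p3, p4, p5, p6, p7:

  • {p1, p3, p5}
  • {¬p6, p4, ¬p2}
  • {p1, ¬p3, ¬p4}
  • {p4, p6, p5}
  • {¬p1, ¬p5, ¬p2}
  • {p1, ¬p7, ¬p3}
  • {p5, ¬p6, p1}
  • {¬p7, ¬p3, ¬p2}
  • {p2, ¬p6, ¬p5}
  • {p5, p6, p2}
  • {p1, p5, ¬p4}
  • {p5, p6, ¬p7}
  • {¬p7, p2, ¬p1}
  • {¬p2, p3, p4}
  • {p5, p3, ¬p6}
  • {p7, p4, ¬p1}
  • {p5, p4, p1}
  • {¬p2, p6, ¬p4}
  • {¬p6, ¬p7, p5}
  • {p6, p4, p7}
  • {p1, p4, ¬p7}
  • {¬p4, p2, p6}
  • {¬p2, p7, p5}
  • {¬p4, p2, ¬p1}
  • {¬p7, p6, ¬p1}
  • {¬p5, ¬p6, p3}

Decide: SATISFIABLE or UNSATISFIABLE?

p5 = True:
  p2 = True:
    p4 = True:
      propagation gives p3=False, p6=True; contradiction.
    p4 = False:
      propagation gives p6=False, p3=True, p7=False; contradiction.
  p2 = False:
    propagation gives p6=False, p4=False, p7=True, p1=False; an empty clause results — contradiction.
p5 = False:
  p4 = True:
    propagation gives p1=True, p2=True, p6=True, p3=True; an empty clause results — contradiction.
  p4 = False:
    propagation gives p6=True, p2=False, p1=True, p7=False; an empty clause results — contradiction.
Every branch closes, so no satisfying assignment exists.

UNSATISFIABLE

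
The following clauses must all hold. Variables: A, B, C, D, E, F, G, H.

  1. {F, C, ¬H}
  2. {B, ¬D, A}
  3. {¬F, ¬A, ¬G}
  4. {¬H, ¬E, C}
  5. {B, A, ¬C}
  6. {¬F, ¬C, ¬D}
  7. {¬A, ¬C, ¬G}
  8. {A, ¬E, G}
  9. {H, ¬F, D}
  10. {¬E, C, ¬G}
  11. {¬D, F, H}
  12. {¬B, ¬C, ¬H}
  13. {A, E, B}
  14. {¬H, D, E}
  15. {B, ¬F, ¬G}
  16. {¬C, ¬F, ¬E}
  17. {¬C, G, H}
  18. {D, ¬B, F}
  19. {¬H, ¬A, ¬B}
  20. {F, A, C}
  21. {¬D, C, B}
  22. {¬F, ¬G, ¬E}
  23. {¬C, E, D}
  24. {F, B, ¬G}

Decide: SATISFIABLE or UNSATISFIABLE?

Branch on A: take A = True.
Set B = True and propagate.
  then H is forced to False.
For the remaining variables, C = False, D = True, E = True, F = True, G = False works.
So A=T  B=T  C=F  D=T  E=T  F=T  G=F  H=F is a satisfying assignment.

SATISFIABLE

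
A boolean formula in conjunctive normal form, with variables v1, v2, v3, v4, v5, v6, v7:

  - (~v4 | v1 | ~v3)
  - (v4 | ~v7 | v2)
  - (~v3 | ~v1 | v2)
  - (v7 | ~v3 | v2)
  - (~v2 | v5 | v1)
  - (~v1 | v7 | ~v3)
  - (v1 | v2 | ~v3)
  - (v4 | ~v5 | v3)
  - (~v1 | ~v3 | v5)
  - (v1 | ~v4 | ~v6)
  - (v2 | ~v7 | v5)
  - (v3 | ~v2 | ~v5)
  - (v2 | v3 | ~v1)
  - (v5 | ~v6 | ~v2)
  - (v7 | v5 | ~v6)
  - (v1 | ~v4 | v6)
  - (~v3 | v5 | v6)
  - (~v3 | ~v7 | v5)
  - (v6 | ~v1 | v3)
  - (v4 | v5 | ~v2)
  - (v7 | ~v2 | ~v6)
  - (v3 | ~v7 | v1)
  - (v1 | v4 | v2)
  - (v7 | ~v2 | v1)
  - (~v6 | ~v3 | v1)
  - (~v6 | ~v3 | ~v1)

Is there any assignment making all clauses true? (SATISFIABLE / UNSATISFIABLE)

SATISFIABLE

Branch on v1: take v1 = False.
Set v2 = True and propagate.
  then v5 is forced to True.
  then v3 is forced to True.
  then v4 is forced to False.
  then v7 is forced to True.
  then v6 is forced to False.
So v1=F  v2=T  v3=T  v4=F  v5=T  v6=F  v7=T is a satisfying assignment.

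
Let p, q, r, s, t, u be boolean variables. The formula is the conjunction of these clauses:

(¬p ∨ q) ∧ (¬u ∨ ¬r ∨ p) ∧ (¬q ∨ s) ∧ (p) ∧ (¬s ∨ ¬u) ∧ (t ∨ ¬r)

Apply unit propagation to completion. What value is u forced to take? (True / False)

False

(p) stands alone — p = True.
(q ∨ ¬p): since p = True, the clause reduces to (q). q = True.
In (¬q ∨ s), ¬q is now false; s must hold, so s = True.
(¬s ∨ ¬u) with s = True leaves only ¬u, so u = False.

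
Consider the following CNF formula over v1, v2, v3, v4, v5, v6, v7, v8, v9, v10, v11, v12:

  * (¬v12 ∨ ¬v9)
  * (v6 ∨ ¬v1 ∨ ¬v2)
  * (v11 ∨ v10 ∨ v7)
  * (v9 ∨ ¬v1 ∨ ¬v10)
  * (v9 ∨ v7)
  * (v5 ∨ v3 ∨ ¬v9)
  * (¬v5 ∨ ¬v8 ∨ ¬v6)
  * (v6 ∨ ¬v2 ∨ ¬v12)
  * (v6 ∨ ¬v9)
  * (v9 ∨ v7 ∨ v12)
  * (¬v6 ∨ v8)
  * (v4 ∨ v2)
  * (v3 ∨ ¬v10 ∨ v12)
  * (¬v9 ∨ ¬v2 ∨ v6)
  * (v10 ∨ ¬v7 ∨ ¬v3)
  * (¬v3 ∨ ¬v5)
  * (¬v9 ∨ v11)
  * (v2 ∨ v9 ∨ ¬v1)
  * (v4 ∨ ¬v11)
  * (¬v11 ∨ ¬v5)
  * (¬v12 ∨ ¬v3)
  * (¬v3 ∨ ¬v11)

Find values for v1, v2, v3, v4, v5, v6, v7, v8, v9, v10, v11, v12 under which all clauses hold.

v1 = False  v2 = False  v3 = False  v4 = True  v5 = True  v6 = False  v7 = True  v8 = True  v9 = False  v10 = False  v11 = False  v12 = True

Pure literal: v1 appears only negated; assign v1 = False.
Pure literal: v4 appears only positively; assign v4 = True.
Branch on v2: take v2 = False.
Try v3 = False.
For the remaining variables, v5 = True, v6 = False, v7 = True, v8 = True, v9 = False, v10 = False, v11 = False, v12 = True works.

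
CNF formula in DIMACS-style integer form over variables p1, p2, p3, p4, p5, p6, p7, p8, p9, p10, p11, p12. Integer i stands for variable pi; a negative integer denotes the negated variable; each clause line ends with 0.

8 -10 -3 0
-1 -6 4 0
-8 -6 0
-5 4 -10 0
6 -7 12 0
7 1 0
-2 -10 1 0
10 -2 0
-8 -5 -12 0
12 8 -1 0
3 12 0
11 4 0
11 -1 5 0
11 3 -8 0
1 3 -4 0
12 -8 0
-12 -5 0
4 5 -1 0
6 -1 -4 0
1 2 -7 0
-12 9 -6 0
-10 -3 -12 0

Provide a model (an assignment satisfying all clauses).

p1=True  p2=False  p3=True  p4=True  p5=False  p6=True  p7=True  p8=False  p9=True  p10=False  p11=True  p12=True

Check each clause:
  1. (!p3 || p8 || !p10) — !p10 is true.
  2. (p4 || !p1 || !p6) — p4 is true.
  3. (!p6 || !p8) — !p8 is true.
  4. (!p10 || p4 || !p5) — !p5 is true.
  5. (p12 || p6 || !p7) — p12 is true.
  6. (p7 || p1) — p1 is true.
  7. (!p10 || !p2 || p1) — p1 is true.
  8. (!p2 || p10) — !p2 is true.
  9. (!p5 || !p12 || !p8) — !p8 is true.
  10. (!p1 || p12 || p8) — p12 is true.
  11. (p3 || p12) — p3 is true.
  12. (p4 || p11) — p11 is true.
  13. (!p1 || p5 || p11) — p11 is true.
  14. (p11 || !p8 || p3) — !p8 is true.
  15. (!p4 || p3 || p1) — p1 is true.
  16. (!p8 || p12) — !p8 is true.
  17. (!p5 || !p12) — !p5 is true.
  18. (p4 || p5 || !p1) — p4 is true.
  19. (!p1 || !p4 || p6) — p6 is true.
  20. (!p7 || p1 || p2) — p1 is true.
  21. (!p12 || p9 || !p6) — p9 is true.
  22. (!p10 || !p3 || !p12) — !p10 is true.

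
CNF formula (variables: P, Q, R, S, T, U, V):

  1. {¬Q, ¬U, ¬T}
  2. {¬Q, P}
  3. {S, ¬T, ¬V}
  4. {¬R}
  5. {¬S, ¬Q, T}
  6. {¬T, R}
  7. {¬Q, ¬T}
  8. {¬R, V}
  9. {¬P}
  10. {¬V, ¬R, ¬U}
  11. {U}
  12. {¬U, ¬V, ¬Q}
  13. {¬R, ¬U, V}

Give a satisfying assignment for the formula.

The clause (¬R) is unit: R must be False.
(¬T) is a unit clause, so T = False.
The clause (¬P) is unit: P must be False.
Unit propagation: (¬Q) forces Q = False.
The clause (U) is unit: U must be True.
S, V are now unconstrained; take S = False, V = True.

P = False, Q = False, R = False, S = False, T = False, U = True, V = True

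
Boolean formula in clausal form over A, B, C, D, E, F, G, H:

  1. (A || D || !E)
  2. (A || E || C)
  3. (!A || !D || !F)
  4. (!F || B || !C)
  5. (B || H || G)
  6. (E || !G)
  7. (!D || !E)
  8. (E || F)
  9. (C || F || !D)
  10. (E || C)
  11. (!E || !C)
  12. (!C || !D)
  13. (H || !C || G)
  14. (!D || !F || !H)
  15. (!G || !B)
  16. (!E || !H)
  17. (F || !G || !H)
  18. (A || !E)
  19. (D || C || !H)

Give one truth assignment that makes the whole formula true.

A=True, B=False, C=False, D=False, E=True, F=True, G=True, H=False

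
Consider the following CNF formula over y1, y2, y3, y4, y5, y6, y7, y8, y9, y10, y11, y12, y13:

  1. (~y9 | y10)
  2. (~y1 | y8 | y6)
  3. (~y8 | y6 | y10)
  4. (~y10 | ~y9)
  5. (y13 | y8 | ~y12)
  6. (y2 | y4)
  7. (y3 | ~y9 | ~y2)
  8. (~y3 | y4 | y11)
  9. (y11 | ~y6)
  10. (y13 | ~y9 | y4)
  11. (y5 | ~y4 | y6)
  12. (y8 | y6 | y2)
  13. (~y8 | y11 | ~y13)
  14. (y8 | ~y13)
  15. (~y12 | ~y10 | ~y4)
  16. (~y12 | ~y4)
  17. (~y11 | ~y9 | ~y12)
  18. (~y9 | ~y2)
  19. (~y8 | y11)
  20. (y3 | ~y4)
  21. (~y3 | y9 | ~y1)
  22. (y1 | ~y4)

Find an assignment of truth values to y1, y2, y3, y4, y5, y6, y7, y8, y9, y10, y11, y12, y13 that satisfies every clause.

y1 = F, y2 = T, y3 = F, y4 = F, y5 = F, y6 = T, y7 = T, y8 = F, y9 = F, y10 = F, y11 = T, y12 = F, y13 = F

Check each clause:
  1. (~y9 | y10) — ~y9 is true.
  2. (~y1 | y8 | y6) — ~y1 is true.
  3. (y10 | ~y8 | y6) — ~y8 is true.
  4. (~y9 | ~y10) — ~y10 is true.
  5. (~y12 | y13 | y8) — ~y12 is true.
  6. (y4 | y2) — y2 is true.
  7. (~y9 | y3 | ~y2) — ~y9 is true.
  8. (~y3 | y11 | y4) — y11 is true.
  9. (~y6 | y11) — y11 is true.
  10. (y13 | y4 | ~y9) — ~y9 is true.
  11. (~y4 | y5 | y6) — ~y4 is true.
  12. (y2 | y6 | y8) — y2 is true.
  13. (~y8 | y11 | ~y13) — ~y8 is true.
  14. (~y13 | y8) — ~y13 is true.
  15. (~y12 | ~y4 | ~y10) — ~y12 is true.
  16. (~y12 | ~y4) — ~y12 is true.
  17. (~y11 | ~y9 | ~y12) — ~y12 is true.
  18. (~y9 | ~y2) — ~y9 is true.
  19. (~y8 | y11) — ~y8 is true.
  20. (~y4 | y3) — ~y4 is true.
  21. (y9 | ~y3 | ~y1) — ~y3 is true.
  22. (y1 | ~y4) — ~y4 is true.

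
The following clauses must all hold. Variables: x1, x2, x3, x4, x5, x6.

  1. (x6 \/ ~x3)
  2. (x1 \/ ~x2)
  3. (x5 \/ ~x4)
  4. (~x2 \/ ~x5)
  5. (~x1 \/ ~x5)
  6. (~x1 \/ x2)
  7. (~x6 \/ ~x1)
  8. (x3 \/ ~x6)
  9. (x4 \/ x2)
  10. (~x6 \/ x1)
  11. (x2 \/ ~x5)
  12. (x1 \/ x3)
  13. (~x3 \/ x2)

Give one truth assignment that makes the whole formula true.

x1=1, x2=1, x3=0, x4=0, x5=0, x6=0

Check each clause:
  1. (~x3 \/ x6) — ~x3 is true.
  2. (x1 \/ ~x2) — x1 is true.
  3. (~x4 \/ x5) — ~x4 is true.
  4. (~x2 \/ ~x5) — ~x5 is true.
  5. (~x5 \/ ~x1) — ~x5 is true.
  6. (x2 \/ ~x1) — x2 is true.
  7. (~x6 \/ ~x1) — ~x6 is true.
  8. (~x6 \/ x3) — ~x6 is true.
  9. (x4 \/ x2) — x2 is true.
  10. (~x6 \/ x1) — x1 is true.
  11. (x2 \/ ~x5) — x2 is true.
  12. (x1 \/ x3) — x1 is true.
  13. (~x3 \/ x2) — x2 is true.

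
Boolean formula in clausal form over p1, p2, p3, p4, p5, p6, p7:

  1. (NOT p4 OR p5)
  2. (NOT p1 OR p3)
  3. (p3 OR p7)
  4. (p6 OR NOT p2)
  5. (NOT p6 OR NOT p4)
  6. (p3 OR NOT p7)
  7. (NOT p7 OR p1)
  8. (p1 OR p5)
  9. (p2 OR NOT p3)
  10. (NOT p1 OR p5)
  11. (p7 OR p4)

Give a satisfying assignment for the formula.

p1 = T, p2 = T, p3 = T, p4 = F, p5 = T, p6 = T, p7 = T

p5 occurs only positively in the remaining clauses — set p5 = True.
Try p1 = True.
  then p3 is forced to True.
  then p2 is forced to True.
  then p6 is forced to True.
  then p4 is forced to False.
  then p7 is forced to True.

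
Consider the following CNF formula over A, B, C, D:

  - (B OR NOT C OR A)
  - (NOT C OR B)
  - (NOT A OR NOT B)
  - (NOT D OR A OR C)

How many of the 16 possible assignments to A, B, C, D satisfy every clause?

6

Satisfying assignments:
  A=0 B=0 C=0 D=0
  A=0 B=1 C=0 D=0
  A=0 B=1 C=1 D=0
  A=0 B=1 C=1 D=1
  A=1 B=0 C=0 D=0
  A=1 B=0 C=0 D=1
Count: 6.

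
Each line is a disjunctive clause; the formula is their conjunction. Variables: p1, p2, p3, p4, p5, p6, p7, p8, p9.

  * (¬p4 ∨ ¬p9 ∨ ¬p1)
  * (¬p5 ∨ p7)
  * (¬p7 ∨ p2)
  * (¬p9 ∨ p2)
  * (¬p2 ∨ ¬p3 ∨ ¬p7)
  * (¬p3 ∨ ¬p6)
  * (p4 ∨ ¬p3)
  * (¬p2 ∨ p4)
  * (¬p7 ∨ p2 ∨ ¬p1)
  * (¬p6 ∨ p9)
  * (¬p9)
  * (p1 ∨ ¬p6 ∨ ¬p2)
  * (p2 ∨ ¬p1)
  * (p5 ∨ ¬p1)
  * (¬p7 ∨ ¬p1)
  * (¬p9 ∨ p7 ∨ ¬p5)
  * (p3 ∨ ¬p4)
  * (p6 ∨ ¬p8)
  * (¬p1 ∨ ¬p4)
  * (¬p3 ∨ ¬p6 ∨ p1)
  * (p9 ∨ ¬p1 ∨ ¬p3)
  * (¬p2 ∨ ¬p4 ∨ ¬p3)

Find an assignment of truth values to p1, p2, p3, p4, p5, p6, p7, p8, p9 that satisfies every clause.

p1=0, p2=0, p3=1, p4=1, p5=0, p6=0, p7=0, p8=0, p9=0

(¬p9) is a unit clause, so p9 = False.
The clause (¬p6) is unit: p6 must be False.
Unit propagation: (¬p8) forces p8 = False.
p1 occurs only negated in the remaining clauses — set p1 = False.
Branch on p2: take p2 = False.
  then p7 is forced to False.
  then p5 is forced to False.
The remaining clauses are satisfied by p3 = True, p4 = True.
Every clause has at least one true literal under this assignment.
Check each clause:
  1. (¬p1 ∨ ¬p9 ∨ ¬p4) — ¬p1 is true.
  2. (¬p5 ∨ p7) — ¬p5 is true.
  3. (p2 ∨ ¬p7) — ¬p7 is true.
  4. (p2 ∨ ¬p9) — ¬p9 is true.
  5. (¬p2 ∨ ¬p7 ∨ ¬p3) — ¬p7 is true.
  6. (¬p3 ∨ ¬p6) — ¬p6 is true.
  7. (p4 ∨ ¬p3) — p4 is true.
  8. (¬p2 ∨ p4) — p4 is true.
  9. (¬p1 ∨ ¬p7 ∨ p2) — ¬p7 is true.
  10. (p9 ∨ ¬p6) — ¬p6 is true.
  11. (¬p9) — ¬p9 is true.
  12. (¬p6 ∨ ¬p2 ∨ p1) — ¬p6 is true.
  13. (p2 ∨ ¬p1) — ¬p1 is true.
  14. (p5 ∨ ¬p1) — ¬p1 is true.
  15. (¬p7 ∨ ¬p1) — ¬p7 is true.
  16. (p7 ∨ ¬p5 ∨ ¬p9) — ¬p5 is true.
  17. (¬p4 ∨ p3) — p3 is true.
  18. (¬p8 ∨ p6) — ¬p8 is true.
  19. (¬p1 ∨ ¬p4) — ¬p1 is true.
  20. (¬p6 ∨ ¬p3 ∨ p1) — ¬p6 is true.
  21. (¬p3 ∨ p9 ∨ ¬p1) — ¬p1 is true.
  22. (¬p3 ∨ ¬p4 ∨ ¬p2) — ¬p2 is true.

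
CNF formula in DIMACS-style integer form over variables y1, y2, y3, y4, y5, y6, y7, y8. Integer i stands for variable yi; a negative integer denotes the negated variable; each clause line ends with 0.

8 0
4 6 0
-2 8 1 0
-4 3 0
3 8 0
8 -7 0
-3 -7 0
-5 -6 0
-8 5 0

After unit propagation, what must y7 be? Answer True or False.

(y8) is a unit clause: y8 = True.
In (¬y8 ∨ y5), ¬y8 is now false; y5 must hold, so y5 = True.
(¬y5 ∨ ¬y6) with y5 = True leaves only ¬y6, so y6 = False.
(y6 ∨ y4): since y6 = False, the clause reduces to (y4). y4 = True.
(y3 ∨ ¬y4): since y4 = True, the clause reduces to (y3). y3 = True.
(¬y7 ∨ ¬y3): since y3 = True, the clause reduces to (¬y7). y7 = False.

False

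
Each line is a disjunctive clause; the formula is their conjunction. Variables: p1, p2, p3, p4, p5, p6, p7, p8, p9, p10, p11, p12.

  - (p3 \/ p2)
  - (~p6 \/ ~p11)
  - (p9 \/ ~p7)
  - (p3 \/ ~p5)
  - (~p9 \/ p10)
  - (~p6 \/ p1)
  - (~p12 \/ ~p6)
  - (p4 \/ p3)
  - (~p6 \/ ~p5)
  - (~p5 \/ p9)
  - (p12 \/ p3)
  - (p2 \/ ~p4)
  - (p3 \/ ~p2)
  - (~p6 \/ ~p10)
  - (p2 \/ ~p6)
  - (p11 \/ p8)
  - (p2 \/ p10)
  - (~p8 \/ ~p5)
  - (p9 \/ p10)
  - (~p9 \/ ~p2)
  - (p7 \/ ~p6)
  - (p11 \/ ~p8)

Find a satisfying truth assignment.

p1 = True, p2 = True, p3 = True, p4 = True, p5 = False, p6 = False, p7 = False, p8 = False, p9 = False, p10 = True, p11 = True, p12 = True

Check each clause:
  1. (p3 \/ p2) — p2 is true.
  2. (~p6 \/ ~p11) — ~p6 is true.
  3. (p9 \/ ~p7) — ~p7 is true.
  4. (p3 \/ ~p5) — p3 is true.
  5. (~p9 \/ p10) — p10 is true.
  6. (p1 \/ ~p6) — p1 is true.
  7. (~p12 \/ ~p6) — ~p6 is true.
  8. (p4 \/ p3) — p3 is true.
  9. (~p5 \/ ~p6) — ~p6 is true.
  10. (p9 \/ ~p5) — ~p5 is true.
  11. (p12 \/ p3) — p3 is true.
  12. (p2 \/ ~p4) — p2 is true.
  13. (p3 \/ ~p2) — p3 is true.
  14. (~p10 \/ ~p6) — ~p6 is true.
  15. (p2 \/ ~p6) — ~p6 is true.
  16. (p8 \/ p11) — p11 is true.
  17. (p10 \/ p2) — p10 is true.
  18. (~p8 \/ ~p5) — ~p8 is true.
  19. (p10 \/ p9) — p10 is true.
  20. (~p2 \/ ~p9) — ~p9 is true.
  21. (~p6 \/ p7) — ~p6 is true.
  22. (p11 \/ ~p8) — ~p8 is true.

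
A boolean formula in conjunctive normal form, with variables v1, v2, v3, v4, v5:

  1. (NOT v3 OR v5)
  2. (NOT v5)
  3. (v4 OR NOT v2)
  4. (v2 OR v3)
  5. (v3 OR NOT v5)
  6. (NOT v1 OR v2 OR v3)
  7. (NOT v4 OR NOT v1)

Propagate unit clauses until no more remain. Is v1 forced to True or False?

False

Unit clause (NOT v5) sets v5 = False.
In (v5 OR NOT v3), v5 is now false; NOT v3 must hold, so v3 = False.
In (v3 OR v2), v3 is now false; v2 must hold, so v2 = True.
(v4 OR NOT v2) with v2 = True leaves only v4, so v4 = True.
In (NOT v1 OR NOT v4), NOT v4 is now false; NOT v1 must hold, so v1 = False.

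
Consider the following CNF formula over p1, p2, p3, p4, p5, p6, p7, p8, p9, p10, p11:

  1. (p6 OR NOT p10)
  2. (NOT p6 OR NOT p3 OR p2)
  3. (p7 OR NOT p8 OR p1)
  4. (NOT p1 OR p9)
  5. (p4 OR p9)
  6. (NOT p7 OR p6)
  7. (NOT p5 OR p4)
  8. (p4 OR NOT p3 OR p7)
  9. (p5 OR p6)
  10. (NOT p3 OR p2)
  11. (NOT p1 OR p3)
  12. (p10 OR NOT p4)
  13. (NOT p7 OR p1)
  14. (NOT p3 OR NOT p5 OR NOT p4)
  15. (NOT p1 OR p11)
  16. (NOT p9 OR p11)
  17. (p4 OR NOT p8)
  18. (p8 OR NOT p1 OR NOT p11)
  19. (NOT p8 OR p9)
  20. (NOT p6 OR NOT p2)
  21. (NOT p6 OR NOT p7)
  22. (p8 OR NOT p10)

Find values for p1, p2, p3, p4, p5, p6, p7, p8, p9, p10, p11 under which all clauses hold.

p1 = F, p2 = F, p3 = F, p4 = F, p5 = F, p6 = T, p7 = F, p8 = F, p9 = T, p10 = F, p11 = T

Check each clause:
  1. (NOT p10 OR p6) — p6 is true.
  2. (p2 OR NOT p3 OR NOT p6) — NOT p3 is true.
  3. (p1 OR p7 OR NOT p8) — NOT p8 is true.
  4. (NOT p1 OR p9) — p9 is true.
  5. (p4 OR p9) — p9 is true.
  6. (p6 OR NOT p7) — NOT p7 is true.
  7. (p4 OR NOT p5) — NOT p5 is true.
  8. (p7 OR NOT p3 OR p4) — NOT p3 is true.
  9. (p6 OR p5) — p6 is true.
  10. (NOT p3 OR p2) — NOT p3 is true.
  11. (NOT p1 OR p3) — NOT p1 is true.
  12. (p10 OR NOT p4) — NOT p4 is true.
  13. (p1 OR NOT p7) — NOT p7 is true.
  14. (NOT p4 OR NOT p3 OR NOT p5) — NOT p5 is true.
  15. (NOT p1 OR p11) — p11 is true.
  16. (NOT p9 OR p11) — p11 is true.
  17. (p4 OR NOT p8) — NOT p8 is true.
  18. (p8 OR NOT p1 OR NOT p11) — NOT p1 is true.
  19. (NOT p8 OR p9) — NOT p8 is true.
  20. (NOT p6 OR NOT p2) — NOT p2 is true.
  21. (NOT p7 OR NOT p6) — NOT p7 is true.
  22. (p8 OR NOT p10) — NOT p10 is true.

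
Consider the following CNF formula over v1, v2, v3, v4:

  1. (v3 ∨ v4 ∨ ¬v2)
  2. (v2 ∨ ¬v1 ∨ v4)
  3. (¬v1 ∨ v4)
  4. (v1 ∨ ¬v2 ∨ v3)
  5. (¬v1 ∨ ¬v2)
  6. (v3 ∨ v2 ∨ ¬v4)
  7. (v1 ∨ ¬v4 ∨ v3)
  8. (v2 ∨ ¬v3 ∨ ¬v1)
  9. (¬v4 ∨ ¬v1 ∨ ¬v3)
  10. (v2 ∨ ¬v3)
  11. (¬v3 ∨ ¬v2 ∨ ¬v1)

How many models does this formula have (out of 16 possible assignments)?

3

The models are:
  v1=0 v2=0 v3=0 v4=0
  v1=0 v2=1 v3=1 v4=0
  v1=0 v2=1 v3=1 v4=1
That's 3 in total.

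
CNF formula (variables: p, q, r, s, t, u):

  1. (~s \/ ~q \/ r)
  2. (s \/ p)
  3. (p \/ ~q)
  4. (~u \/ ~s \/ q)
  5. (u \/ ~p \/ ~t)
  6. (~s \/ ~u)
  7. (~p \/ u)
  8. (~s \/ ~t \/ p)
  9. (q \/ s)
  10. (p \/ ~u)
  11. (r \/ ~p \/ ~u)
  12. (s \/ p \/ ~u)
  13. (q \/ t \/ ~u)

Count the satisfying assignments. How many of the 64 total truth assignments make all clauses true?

4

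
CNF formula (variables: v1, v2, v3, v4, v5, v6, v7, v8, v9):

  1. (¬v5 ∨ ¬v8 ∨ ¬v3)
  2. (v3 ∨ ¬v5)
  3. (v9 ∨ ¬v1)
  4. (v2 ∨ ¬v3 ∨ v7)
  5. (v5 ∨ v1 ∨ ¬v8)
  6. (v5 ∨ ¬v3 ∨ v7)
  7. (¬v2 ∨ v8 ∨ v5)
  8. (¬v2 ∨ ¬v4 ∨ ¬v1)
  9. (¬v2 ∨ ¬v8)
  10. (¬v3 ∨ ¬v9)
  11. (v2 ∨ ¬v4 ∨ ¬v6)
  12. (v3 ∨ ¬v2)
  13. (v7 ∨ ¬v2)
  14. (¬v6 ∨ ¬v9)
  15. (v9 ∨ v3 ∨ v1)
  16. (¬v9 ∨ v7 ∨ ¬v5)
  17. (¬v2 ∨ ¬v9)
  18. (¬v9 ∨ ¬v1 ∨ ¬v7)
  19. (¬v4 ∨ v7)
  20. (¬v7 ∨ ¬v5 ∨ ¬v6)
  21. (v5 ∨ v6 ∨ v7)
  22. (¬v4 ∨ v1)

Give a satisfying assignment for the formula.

Pure literal: v4 appears only negated; assign v4 = False.
Set v1 = False and propagate.
Branch on v2: take v2 = True.
  then v8 is forced to False.
  then v5 is forced to True.
  then v3 is forced to True.
  then v9 is forced to False.
  then v7 is forced to True.
  then v6 is forced to False.

v1=False, v2=True, v3=True, v4=False, v5=True, v6=False, v7=True, v8=False, v9=False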